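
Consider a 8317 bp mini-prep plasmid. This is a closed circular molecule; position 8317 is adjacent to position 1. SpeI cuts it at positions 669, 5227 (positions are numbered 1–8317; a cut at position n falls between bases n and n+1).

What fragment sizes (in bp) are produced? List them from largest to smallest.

4558, 3759 bp

Circular molecule, 2 cuts → 2 fragments:
  5227 − 669 = 4558 bp
  wrap: 8317 − 5227 + 669 = 3759 bp
Sorted largest to smallest: 4558, 3759 bp.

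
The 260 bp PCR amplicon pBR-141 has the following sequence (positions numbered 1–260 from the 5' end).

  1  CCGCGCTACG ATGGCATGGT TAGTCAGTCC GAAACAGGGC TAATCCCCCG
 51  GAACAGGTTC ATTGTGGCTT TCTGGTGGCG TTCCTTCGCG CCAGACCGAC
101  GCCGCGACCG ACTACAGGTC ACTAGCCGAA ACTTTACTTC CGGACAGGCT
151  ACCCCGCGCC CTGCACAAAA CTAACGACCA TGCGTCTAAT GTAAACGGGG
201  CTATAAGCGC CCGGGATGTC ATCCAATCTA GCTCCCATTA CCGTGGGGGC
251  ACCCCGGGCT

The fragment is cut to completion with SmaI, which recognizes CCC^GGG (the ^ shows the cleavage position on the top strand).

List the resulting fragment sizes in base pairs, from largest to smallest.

212, 43, 5 bp

SmaI sites (CCCGGG) start at positions 210, 253.
SmaI cuts after base 3 of each site, so after positions 212, 255.
Linear molecule, 2 cuts → 3 fragments:
  1–212 → 212 bp
  213–255 → 43 bp
  256–260 → 5 bp
Sorted largest to smallest: 212, 43, 5 bp.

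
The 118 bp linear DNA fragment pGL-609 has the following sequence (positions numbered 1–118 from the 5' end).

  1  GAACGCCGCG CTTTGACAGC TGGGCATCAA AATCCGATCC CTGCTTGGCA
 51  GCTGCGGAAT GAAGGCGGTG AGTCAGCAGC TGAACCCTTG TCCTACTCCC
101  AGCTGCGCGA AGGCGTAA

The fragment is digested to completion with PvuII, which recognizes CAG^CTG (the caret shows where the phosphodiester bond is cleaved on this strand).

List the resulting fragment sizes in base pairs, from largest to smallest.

32, 28, 23, 19, 16 bp

PvuII sites (CAGCTG) start at positions 17, 49, 77, 100.
PvuII cuts after base 3 of each site, so after positions 19, 51, 79, 102.
Linear molecule, 4 cuts → 5 fragments:
  1–19 → 19 bp
  20–51 → 32 bp
  52–79 → 28 bp
  80–102 → 23 bp
  103–118 → 16 bp
Sorted largest to smallest: 32, 28, 23, 19, 16 bp.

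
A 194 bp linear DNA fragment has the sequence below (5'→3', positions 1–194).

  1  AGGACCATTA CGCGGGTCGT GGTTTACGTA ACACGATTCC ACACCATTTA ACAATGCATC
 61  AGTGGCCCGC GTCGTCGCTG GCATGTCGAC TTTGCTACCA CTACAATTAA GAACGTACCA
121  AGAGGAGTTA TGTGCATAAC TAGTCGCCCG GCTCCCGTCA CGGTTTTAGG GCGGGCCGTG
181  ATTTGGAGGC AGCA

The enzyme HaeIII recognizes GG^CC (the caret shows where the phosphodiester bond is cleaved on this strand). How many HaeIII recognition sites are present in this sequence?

2

GGCC occurs starting at positions 64, 174.
HaeIII cuts at 2 sites.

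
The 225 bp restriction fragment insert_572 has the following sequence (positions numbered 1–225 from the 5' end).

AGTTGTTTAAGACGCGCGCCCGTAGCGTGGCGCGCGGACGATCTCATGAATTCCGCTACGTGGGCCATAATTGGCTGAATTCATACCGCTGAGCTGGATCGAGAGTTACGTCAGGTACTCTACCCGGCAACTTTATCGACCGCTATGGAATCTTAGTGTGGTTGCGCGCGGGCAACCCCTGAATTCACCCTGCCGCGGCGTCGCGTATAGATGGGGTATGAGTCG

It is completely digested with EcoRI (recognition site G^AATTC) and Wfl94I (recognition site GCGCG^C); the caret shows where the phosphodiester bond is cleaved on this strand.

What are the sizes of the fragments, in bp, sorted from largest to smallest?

EcoRI sites (GAATTC) start at positions 48, 77, 181.
EcoRI cuts after the first base of each site, so after positions 48, 77, 181.
Wfl94I sites (GCGCGC) start at positions 14, 30, 164.
Wfl94I cuts after base 5 of each site (before the last base), so after positions 18, 34, 168.
Combined cut positions: 18, 34, 48, 77, 168, 181.
Linear molecule, 6 cuts → 7 fragments:
  1–18 → 18 bp
  19–34 → 16 bp
  35–48 → 14 bp
  49–77 → 29 bp
  78–168 → 91 bp
  169–181 → 13 bp
  182–225 → 44 bp
Sorted largest to smallest: 91, 44, 29, 18, 16, 14, 13 bp.

91, 44, 29, 18, 16, 14, 13 bp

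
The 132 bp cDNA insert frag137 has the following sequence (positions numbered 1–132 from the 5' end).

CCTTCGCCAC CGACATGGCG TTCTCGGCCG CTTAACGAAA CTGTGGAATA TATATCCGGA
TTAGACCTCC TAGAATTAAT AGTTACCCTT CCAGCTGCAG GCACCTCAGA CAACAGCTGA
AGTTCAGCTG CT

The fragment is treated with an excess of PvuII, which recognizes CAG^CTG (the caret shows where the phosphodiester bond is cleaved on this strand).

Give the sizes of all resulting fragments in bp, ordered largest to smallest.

PvuII sites (CAGCTG) start at positions 92, 114, 125.
PvuII cuts after base 3 of each site, so after positions 94, 116, 127.
Linear molecule, 3 cuts → 4 fragments:
  1–94 → 94 bp
  95–116 → 22 bp
  117–127 → 11 bp
  128–132 → 5 bp
Sorted largest to smallest: 94, 22, 11, 5 bp.

94, 22, 11, 5 bp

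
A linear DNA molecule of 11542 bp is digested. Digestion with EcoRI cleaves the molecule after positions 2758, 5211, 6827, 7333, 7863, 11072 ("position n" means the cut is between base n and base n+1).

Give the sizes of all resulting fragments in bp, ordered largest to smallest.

Linear molecule, 6 cuts → 7 fragments:
  2758 − 0 = 2758 bp
  5211 − 2758 = 2453 bp
  6827 − 5211 = 1616 bp
  7333 − 6827 = 506 bp
  7863 − 7333 = 530 bp
  11072 − 7863 = 3209 bp
  11542 − 11072 = 470 bp
Sorted largest to smallest: 3209, 2758, 2453, 1616, 530, 506, 470 bp.

3209, 2758, 2453, 1616, 530, 506, 470 bp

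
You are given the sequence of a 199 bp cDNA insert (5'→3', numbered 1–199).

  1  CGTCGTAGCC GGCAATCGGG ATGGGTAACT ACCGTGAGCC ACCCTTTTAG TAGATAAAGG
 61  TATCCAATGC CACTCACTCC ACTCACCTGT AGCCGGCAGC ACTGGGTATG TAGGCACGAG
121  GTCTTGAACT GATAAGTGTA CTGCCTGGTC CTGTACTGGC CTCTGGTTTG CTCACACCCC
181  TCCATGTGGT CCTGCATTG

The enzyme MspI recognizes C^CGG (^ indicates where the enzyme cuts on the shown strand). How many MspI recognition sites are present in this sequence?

CCGG occurs starting at positions 9, 93.
MspI cuts at 2 sites.

2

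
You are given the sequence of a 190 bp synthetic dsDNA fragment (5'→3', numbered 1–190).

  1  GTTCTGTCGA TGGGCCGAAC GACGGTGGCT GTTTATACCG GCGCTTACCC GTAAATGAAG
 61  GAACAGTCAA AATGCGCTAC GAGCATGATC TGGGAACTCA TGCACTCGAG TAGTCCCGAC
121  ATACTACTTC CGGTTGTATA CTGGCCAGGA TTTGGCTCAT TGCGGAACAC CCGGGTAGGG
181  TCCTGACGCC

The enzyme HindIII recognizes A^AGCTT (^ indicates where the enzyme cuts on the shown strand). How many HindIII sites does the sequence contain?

0

No occurrence of AAGCTT is present in the sequence.
HindIII does not cut: 0 sites.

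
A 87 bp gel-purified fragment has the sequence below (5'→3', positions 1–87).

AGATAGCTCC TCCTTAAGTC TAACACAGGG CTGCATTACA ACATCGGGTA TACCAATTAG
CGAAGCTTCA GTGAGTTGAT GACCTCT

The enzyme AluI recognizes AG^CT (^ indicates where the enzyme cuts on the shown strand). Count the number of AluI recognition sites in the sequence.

2

AGCT occurs starting at positions 5, 64.
AluI cuts at 2 sites.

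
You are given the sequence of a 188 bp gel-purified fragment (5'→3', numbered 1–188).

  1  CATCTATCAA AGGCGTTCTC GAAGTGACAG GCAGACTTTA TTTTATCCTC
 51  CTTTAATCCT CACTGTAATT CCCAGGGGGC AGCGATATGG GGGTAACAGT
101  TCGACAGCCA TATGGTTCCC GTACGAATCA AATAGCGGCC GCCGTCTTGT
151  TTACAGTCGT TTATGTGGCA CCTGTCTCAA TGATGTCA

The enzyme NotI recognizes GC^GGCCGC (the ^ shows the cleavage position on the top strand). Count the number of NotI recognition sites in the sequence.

1

GCGGCCGC occurs starting at position 135.
NotI cuts at 1 site.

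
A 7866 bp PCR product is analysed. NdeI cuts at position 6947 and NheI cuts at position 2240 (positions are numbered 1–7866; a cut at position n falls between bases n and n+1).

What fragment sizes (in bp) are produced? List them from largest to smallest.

Combined cut positions (sorted): 2240, 6947.
Linear molecule, 2 cuts → 3 fragments:
  2240 − 0 = 2240 bp
  6947 − 2240 = 4707 bp
  7866 − 6947 = 919 bp
Sorted largest to smallest: 4707, 2240, 919 bp.

4707, 2240, 919 bp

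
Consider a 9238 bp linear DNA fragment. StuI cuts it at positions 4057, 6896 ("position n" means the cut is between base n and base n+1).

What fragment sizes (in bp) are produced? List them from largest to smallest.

4057, 2839, 2342 bp

Linear molecule, 2 cuts → 3 fragments:
  4057 − 0 = 4057 bp
  6896 − 4057 = 2839 bp
  9238 − 6896 = 2342 bp
Sorted largest to smallest: 4057, 2839, 2342 bp.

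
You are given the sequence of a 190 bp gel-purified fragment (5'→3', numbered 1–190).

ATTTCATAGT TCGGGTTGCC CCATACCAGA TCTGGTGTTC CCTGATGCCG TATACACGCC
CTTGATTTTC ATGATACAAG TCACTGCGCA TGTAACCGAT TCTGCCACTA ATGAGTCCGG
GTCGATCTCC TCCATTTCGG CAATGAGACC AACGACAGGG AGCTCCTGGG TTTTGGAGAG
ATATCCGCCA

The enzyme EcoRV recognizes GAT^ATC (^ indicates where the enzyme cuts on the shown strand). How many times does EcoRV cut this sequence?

GATATC occurs starting at position 180.
EcoRV cuts at 1 site.

1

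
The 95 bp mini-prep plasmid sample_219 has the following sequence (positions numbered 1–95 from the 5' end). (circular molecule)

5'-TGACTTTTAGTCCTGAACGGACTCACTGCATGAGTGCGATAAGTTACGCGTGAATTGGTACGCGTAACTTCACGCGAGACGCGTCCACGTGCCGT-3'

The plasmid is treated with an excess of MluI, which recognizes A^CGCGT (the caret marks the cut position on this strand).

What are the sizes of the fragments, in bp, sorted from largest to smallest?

MluI sites (ACGCGT) start at positions 46, 60, 79.
MluI cuts after the first base of each site, so after positions 46, 60, 79.
Circular molecule, 3 cuts → 3 fragments:
  47–60 → 14 bp
  61–79 → 19 bp
  80–95 then 1–46 → 16 + 46 = 62 bp
Sorted largest to smallest: 62, 19, 14 bp.

62, 19, 14 bp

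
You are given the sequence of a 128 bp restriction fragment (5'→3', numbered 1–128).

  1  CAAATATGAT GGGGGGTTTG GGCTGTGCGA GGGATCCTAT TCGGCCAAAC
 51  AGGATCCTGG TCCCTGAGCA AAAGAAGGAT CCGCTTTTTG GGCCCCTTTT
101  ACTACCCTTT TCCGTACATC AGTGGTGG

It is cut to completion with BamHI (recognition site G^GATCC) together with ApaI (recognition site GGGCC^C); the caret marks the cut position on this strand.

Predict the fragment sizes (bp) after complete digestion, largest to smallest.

BamHI sites (GGATCC) start at positions 32, 52, 77.
BamHI cuts after the first base of each site, so after positions 32, 52, 77.
The ApaI site (GGGCCC) starts at position 90.
ApaI cuts after base 5 of each site (before the last base), so after position 94.
Combined cut positions: 32, 52, 77, 94.
Linear molecule, 4 cuts → 5 fragments:
  1–32 → 32 bp
  33–52 → 20 bp
  53–77 → 25 bp
  78–94 → 17 bp
  95–128 → 34 bp
Sorted largest to smallest: 34, 32, 25, 20, 17 bp.

34, 32, 25, 20, 17 bp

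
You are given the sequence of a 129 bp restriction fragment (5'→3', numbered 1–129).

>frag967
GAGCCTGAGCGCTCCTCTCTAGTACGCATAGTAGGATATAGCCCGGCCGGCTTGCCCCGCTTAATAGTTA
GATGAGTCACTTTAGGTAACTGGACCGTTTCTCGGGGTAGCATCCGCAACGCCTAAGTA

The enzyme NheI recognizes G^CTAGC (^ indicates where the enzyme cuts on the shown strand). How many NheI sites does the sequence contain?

0

No occurrence of GCTAGC is present in the sequence.
NheI does not cut: 0 sites.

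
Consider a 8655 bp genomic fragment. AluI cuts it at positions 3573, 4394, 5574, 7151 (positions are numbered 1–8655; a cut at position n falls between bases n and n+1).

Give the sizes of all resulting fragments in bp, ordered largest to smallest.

3573, 1577, 1504, 1180, 821 bp

Linear molecule, 4 cuts → 5 fragments:
  3573 − 0 = 3573 bp
  4394 − 3573 = 821 bp
  5574 − 4394 = 1180 bp
  7151 − 5574 = 1577 bp
  8655 − 7151 = 1504 bp
Sorted largest to smallest: 3573, 1577, 1504, 1180, 821 bp.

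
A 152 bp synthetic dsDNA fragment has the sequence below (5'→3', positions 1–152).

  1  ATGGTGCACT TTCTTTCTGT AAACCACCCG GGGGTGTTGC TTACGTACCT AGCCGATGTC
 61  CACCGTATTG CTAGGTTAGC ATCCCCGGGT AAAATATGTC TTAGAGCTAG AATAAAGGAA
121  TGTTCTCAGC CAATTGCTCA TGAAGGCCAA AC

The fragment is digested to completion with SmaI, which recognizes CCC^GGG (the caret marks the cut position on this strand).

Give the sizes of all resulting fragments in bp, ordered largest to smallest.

SmaI sites (CCCGGG) start at positions 27, 84.
SmaI cuts after base 3 of each site, so after positions 29, 86.
Linear molecule, 2 cuts → 3 fragments:
  1–29 → 29 bp
  30–86 → 57 bp
  87–152 → 66 bp
Sorted largest to smallest: 66, 57, 29 bp.

66, 57, 29 bp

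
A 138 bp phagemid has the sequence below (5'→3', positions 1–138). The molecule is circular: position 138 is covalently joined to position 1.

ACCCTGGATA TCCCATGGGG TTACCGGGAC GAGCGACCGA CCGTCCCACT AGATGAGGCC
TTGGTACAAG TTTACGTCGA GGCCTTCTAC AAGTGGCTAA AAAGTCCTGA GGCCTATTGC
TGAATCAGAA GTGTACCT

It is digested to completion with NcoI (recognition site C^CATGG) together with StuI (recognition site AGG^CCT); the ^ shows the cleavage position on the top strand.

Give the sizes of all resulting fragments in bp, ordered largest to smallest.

45, 39, 30, 24 bp

The NcoI site (CCATGG) starts at position 13.
NcoI cuts after the first base of each site, so after position 13.
StuI sites (AGGCCT) start at positions 56, 80, 110.
StuI cuts after base 3 of each site, so after positions 58, 82, 112.
Combined cut positions: 13, 58, 82, 112.
Circular molecule, 4 cuts → 4 fragments:
  14–58 → 45 bp
  59–82 → 24 bp
  83–112 → 30 bp
  113–138 then 1–13 → 26 + 13 = 39 bp
Sorted largest to smallest: 45, 39, 30, 24 bp.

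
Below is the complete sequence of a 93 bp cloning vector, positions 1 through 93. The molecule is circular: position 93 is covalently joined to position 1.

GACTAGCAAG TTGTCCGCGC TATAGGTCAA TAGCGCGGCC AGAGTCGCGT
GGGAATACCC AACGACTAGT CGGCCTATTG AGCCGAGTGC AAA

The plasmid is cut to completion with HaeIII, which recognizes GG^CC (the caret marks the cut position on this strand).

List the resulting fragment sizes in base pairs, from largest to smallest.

58, 35 bp

HaeIII sites (GGCC) start at positions 37, 72.
HaeIII cuts after base 2 of each site, so after positions 38, 73.
Circular molecule, 2 cuts → 2 fragments:
  39–73 → 35 bp
  74–93 then 1–38 → 20 + 38 = 58 bp
Sorted largest to smallest: 58, 35 bp.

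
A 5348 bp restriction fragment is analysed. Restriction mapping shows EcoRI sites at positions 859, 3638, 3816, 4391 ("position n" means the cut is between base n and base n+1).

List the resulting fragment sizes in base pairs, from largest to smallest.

Linear molecule, 4 cuts → 5 fragments:
  859 − 0 = 859 bp
  3638 − 859 = 2779 bp
  3816 − 3638 = 178 bp
  4391 − 3816 = 575 bp
  5348 − 4391 = 957 bp
Sorted largest to smallest: 2779, 957, 859, 575, 178 bp.

2779, 957, 859, 575, 178 bp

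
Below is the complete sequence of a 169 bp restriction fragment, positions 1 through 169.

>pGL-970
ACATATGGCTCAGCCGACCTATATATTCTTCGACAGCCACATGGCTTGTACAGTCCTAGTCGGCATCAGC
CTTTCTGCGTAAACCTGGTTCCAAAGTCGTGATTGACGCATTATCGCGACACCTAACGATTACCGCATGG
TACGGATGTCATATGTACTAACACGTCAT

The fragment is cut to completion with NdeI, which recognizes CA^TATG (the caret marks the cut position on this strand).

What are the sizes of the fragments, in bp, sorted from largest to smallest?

NdeI sites (CATATG) start at positions 2, 150.
NdeI cuts after base 2 of each site, so after positions 3, 151.
Linear molecule, 2 cuts → 3 fragments:
  1–3 → 3 bp
  4–151 → 148 bp
  152–169 → 18 bp
Sorted largest to smallest: 148, 18, 3 bp.

148, 18, 3 bp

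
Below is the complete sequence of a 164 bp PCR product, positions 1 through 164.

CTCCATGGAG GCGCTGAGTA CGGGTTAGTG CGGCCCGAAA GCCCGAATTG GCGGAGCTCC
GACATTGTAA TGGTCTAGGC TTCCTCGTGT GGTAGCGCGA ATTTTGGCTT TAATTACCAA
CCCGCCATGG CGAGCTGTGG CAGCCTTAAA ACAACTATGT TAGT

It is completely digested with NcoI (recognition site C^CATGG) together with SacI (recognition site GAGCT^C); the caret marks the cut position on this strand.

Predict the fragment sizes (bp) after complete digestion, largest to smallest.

NcoI sites (CCATGG) start at positions 3, 125.
NcoI cuts after the first base of each site, so after positions 3, 125.
The SacI site (GAGCTC) starts at position 54.
SacI cuts after base 5 of each site (before the last base), so after position 58.
Combined cut positions: 3, 58, 125.
Linear molecule, 3 cuts → 4 fragments:
  1–3 → 3 bp
  4–58 → 55 bp
  59–125 → 67 bp
  126–164 → 39 bp
Sorted largest to smallest: 67, 55, 39, 3 bp.

67, 55, 39, 3 bp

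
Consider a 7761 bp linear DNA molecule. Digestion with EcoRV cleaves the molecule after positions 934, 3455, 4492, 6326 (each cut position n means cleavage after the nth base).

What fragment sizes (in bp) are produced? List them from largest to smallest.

Linear molecule, 4 cuts → 5 fragments:
  934 − 0 = 934 bp
  3455 − 934 = 2521 bp
  4492 − 3455 = 1037 bp
  6326 − 4492 = 1834 bp
  7761 − 6326 = 1435 bp
Sorted largest to smallest: 2521, 1834, 1435, 1037, 934 bp.

2521, 1834, 1435, 1037, 934 bp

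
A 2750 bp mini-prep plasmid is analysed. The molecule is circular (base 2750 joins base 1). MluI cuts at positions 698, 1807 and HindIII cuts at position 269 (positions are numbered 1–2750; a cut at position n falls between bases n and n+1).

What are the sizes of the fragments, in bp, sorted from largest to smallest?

Combined cut positions (sorted): 269, 698, 1807.
Circular molecule, 3 cuts → 3 fragments:
  698 − 269 = 429 bp
  1807 − 698 = 1109 bp
  wrap: 2750 − 1807 + 269 = 1212 bp
Sorted largest to smallest: 1212, 1109, 429 bp.

1212, 1109, 429 bp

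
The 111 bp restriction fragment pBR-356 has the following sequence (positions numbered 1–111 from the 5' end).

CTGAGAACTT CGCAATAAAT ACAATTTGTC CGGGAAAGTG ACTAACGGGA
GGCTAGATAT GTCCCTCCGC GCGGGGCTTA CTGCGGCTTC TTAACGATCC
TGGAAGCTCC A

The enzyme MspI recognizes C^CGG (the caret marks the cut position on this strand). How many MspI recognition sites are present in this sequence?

1

CCGG occurs starting at position 30.
MspI cuts at 1 site.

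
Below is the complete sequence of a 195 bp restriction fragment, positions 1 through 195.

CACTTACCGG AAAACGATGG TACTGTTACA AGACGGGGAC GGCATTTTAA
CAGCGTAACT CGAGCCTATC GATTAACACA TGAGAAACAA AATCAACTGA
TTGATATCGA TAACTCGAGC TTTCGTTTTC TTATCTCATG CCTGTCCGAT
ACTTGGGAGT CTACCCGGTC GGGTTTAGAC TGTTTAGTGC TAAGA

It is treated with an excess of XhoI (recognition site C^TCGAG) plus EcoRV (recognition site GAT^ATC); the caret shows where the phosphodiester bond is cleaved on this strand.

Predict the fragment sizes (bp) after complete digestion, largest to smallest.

XhoI sites (CTCGAG) start at positions 59, 114.
XhoI cuts after the first base of each site, so after positions 59, 114.
The EcoRV site (GATATC) starts at position 103.
EcoRV cuts after base 3 of each site, so after position 105.
Combined cut positions: 59, 105, 114.
Linear molecule, 3 cuts → 4 fragments:
  1–59 → 59 bp
  60–105 → 46 bp
  106–114 → 9 bp
  115–195 → 81 bp
Sorted largest to smallest: 81, 59, 46, 9 bp.

81, 59, 46, 9 bp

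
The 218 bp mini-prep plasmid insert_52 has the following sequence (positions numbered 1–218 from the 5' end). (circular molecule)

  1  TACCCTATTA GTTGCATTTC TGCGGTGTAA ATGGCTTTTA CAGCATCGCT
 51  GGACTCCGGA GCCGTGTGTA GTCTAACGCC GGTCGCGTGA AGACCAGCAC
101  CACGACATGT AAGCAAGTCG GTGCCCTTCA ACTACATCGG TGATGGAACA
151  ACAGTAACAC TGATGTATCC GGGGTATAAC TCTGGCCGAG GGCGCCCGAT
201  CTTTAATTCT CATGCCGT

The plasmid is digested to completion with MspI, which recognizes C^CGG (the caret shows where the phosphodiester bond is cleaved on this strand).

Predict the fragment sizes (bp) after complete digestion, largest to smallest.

MspI sites (CCGG) start at positions 56, 79, 169.
MspI cuts after the first base of each site, so after positions 56, 79, 169.
Circular molecule, 3 cuts → 3 fragments:
  57–79 → 23 bp
  80–169 → 90 bp
  170–218 then 1–56 → 49 + 56 = 105 bp
Sorted largest to smallest: 105, 90, 23 bp.

105, 90, 23 bp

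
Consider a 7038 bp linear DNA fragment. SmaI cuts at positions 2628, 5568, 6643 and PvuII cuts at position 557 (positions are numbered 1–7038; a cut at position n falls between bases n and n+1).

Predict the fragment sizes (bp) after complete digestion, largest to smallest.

Combined cut positions (sorted): 557, 2628, 5568, 6643.
Linear molecule, 4 cuts → 5 fragments:
  557 − 0 = 557 bp
  2628 − 557 = 2071 bp
  5568 − 2628 = 2940 bp
  6643 − 5568 = 1075 bp
  7038 − 6643 = 395 bp
Sorted largest to smallest: 2940, 2071, 1075, 557, 395 bp.

2940, 2071, 1075, 557, 395 bp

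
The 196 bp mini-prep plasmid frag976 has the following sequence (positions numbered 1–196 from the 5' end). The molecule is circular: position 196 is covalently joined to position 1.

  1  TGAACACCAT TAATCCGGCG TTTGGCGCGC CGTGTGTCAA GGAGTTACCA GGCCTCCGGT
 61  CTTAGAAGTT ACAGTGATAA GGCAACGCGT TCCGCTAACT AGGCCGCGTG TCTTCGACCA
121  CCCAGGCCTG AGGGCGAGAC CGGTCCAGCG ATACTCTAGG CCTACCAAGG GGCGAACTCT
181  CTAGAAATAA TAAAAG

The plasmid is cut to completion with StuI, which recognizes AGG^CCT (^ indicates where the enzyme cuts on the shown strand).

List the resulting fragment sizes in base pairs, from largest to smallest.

StuI sites (AGGCCT) start at positions 50, 124, 158.
StuI cuts after base 3 of each site, so after positions 52, 126, 160.
Circular molecule, 3 cuts → 3 fragments:
  53–126 → 74 bp
  127–160 → 34 bp
  161–196 then 1–52 → 36 + 52 = 88 bp
Sorted largest to smallest: 88, 74, 34 bp.

88, 74, 34 bp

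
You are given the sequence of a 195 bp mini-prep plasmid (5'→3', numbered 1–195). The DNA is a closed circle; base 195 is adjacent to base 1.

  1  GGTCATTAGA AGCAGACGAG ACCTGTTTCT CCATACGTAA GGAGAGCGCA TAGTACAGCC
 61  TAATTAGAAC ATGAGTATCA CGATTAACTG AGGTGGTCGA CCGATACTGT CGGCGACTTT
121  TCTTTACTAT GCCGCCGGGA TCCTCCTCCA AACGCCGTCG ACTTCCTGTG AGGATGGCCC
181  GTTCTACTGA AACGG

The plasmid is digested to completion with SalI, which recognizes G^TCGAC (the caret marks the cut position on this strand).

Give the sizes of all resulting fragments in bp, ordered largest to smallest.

SalI sites (GTCGAC) start at positions 96, 157.
SalI cuts after the first base of each site, so after positions 96, 157.
Circular molecule, 2 cuts → 2 fragments:
  97–157 → 61 bp
  158–195 then 1–96 → 38 + 96 = 134 bp
Sorted largest to smallest: 134, 61 bp.

134, 61 bp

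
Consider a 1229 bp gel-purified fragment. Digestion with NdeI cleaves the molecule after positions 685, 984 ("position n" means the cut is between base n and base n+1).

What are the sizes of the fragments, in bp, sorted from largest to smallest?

Linear molecule, 2 cuts → 3 fragments:
  685 − 0 = 685 bp
  984 − 685 = 299 bp
  1229 − 984 = 245 bp
Sorted largest to smallest: 685, 299, 245 bp.

685, 299, 245 bp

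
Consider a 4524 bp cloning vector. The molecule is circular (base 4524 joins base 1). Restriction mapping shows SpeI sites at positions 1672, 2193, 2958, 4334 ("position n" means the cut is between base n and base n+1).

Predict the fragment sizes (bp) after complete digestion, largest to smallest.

Circular molecule, 4 cuts → 4 fragments:
  2193 − 1672 = 521 bp
  2958 − 2193 = 765 bp
  4334 − 2958 = 1376 bp
  wrap: 4524 − 4334 + 1672 = 1862 bp
Sorted largest to smallest: 1862, 1376, 765, 521 bp.

1862, 1376, 765, 521 bp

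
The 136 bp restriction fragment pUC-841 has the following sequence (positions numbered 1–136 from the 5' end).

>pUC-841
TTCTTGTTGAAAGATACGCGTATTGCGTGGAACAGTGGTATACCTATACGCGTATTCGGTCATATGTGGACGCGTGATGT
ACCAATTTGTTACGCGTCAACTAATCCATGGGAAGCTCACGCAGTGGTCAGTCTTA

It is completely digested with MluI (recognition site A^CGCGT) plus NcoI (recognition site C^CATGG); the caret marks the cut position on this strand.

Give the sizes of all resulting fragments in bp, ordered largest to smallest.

32, 30, 22, 22, 16, 14 bp

MluI sites (ACGCGT) start at positions 16, 48, 70, 92.
MluI cuts after the first base of each site, so after positions 16, 48, 70, 92.
The NcoI site (CCATGG) starts at position 106.
NcoI cuts after the first base of each site, so after position 106.
Combined cut positions: 16, 48, 70, 92, 106.
Linear molecule, 5 cuts → 6 fragments:
  1–16 → 16 bp
  17–48 → 32 bp
  49–70 → 22 bp
  71–92 → 22 bp
  93–106 → 14 bp
  107–136 → 30 bp
Sorted largest to smallest: 32, 30, 22, 22, 16, 14 bp.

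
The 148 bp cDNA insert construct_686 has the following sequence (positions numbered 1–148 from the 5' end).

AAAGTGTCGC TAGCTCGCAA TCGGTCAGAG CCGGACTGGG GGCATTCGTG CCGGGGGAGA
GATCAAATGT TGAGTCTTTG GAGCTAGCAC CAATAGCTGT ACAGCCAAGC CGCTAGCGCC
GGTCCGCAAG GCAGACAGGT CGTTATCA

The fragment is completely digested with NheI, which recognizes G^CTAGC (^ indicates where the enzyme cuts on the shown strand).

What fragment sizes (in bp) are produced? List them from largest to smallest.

NheI sites (GCTAGC) start at positions 9, 83, 112.
NheI cuts after the first base of each site, so after positions 9, 83, 112.
Linear molecule, 3 cuts → 4 fragments:
  1–9 → 9 bp
  10–83 → 74 bp
  84–112 → 29 bp
  113–148 → 36 bp
Sorted largest to smallest: 74, 36, 29, 9 bp.

74, 36, 29, 9 bp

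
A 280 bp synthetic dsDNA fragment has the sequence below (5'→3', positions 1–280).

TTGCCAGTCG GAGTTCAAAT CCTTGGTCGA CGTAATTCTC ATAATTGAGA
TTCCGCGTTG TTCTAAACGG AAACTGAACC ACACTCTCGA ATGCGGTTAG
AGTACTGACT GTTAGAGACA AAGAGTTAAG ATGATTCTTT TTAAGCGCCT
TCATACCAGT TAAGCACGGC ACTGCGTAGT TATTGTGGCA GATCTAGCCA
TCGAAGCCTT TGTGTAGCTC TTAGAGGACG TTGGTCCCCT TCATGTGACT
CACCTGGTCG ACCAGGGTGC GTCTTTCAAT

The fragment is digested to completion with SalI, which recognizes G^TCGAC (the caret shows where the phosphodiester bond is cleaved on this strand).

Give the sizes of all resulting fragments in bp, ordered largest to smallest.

231, 26, 23 bp

SalI sites (GTCGAC) start at positions 26, 257.
SalI cuts after the first base of each site, so after positions 26, 257.
Linear molecule, 2 cuts → 3 fragments:
  1–26 → 26 bp
  27–257 → 231 bp
  258–280 → 23 bp
Sorted largest to smallest: 231, 26, 23 bp.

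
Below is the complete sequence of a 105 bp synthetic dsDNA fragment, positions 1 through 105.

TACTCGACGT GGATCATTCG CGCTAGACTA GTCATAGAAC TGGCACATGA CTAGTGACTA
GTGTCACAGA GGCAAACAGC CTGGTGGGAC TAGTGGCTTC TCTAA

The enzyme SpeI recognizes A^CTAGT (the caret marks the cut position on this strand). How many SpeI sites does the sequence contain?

ACTAGT occurs starting at positions 27, 50, 57, 89.
SpeI cuts at 4 sites.

4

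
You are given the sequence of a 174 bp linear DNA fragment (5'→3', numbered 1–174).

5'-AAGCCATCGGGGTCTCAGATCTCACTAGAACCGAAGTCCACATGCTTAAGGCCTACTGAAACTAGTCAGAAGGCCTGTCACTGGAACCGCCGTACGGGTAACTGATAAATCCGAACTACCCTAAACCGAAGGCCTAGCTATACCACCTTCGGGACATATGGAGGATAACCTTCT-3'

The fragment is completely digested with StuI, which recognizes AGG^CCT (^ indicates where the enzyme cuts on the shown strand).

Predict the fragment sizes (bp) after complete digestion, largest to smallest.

StuI sites (AGGCCT) start at positions 49, 71, 130.
StuI cuts after base 3 of each site, so after positions 51, 73, 132.
Linear molecule, 3 cuts → 4 fragments:
  1–51 → 51 bp
  52–73 → 22 bp
  74–132 → 59 bp
  133–174 → 42 bp
Sorted largest to smallest: 59, 51, 42, 22 bp.

59, 51, 42, 22 bp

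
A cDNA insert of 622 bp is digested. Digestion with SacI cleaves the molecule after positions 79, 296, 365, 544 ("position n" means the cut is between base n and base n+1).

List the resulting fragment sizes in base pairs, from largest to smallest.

Linear molecule, 4 cuts → 5 fragments:
  79 − 0 = 79 bp
  296 − 79 = 217 bp
  365 − 296 = 69 bp
  544 − 365 = 179 bp
  622 − 544 = 78 bp
Sorted largest to smallest: 217, 179, 79, 78, 69 bp.

217, 179, 79, 78, 69 bp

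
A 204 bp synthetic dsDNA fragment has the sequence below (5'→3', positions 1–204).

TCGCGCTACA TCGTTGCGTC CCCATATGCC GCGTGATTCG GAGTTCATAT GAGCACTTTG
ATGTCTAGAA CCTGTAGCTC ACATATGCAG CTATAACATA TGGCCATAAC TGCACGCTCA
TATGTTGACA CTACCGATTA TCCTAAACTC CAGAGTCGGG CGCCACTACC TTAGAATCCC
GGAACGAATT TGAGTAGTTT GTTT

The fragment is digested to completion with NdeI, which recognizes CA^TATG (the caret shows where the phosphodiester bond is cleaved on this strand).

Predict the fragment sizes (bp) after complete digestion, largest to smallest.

84, 36, 24, 23, 22, 15 bp

NdeI sites (CATATG) start at positions 23, 46, 82, 97, 119.
NdeI cuts after base 2 of each site, so after positions 24, 47, 83, 98, 120.
Linear molecule, 5 cuts → 6 fragments:
  1–24 → 24 bp
  25–47 → 23 bp
  48–83 → 36 bp
  84–98 → 15 bp
  99–120 → 22 bp
  121–204 → 84 bp
Sorted largest to smallest: 84, 36, 24, 23, 22, 15 bp.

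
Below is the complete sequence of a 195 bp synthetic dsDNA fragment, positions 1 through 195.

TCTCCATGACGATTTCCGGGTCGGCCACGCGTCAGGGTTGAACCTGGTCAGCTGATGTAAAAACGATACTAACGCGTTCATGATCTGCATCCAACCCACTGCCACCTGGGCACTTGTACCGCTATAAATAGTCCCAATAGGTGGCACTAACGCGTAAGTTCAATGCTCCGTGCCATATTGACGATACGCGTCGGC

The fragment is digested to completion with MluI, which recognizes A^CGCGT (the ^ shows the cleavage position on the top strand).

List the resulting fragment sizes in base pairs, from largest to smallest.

MluI sites (ACGCGT) start at positions 27, 72, 150, 186.
MluI cuts after the first base of each site, so after positions 27, 72, 150, 186.
Linear molecule, 4 cuts → 5 fragments:
  1–27 → 27 bp
  28–72 → 45 bp
  73–150 → 78 bp
  151–186 → 36 bp
  187–195 → 9 bp
Sorted largest to smallest: 78, 45, 36, 27, 9 bp.

78, 45, 36, 27, 9 bp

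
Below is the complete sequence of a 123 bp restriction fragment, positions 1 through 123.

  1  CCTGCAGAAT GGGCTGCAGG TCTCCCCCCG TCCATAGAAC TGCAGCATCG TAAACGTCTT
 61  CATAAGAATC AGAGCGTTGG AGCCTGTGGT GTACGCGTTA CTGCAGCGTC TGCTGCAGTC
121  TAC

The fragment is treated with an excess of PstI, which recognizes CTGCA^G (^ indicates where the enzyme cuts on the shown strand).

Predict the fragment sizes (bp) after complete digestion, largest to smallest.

61, 26, 12, 12, 6, 6 bp

PstI sites (CTGCAG) start at positions 2, 14, 40, 101, 113.
PstI cuts after base 5 of each site (before the last base), so after positions 6, 18, 44, 105, 117.
Linear molecule, 5 cuts → 6 fragments:
  1–6 → 6 bp
  7–18 → 12 bp
  19–44 → 26 bp
  45–105 → 61 bp
  106–117 → 12 bp
  118–123 → 6 bp
Sorted largest to smallest: 61, 26, 12, 12, 6, 6 bp.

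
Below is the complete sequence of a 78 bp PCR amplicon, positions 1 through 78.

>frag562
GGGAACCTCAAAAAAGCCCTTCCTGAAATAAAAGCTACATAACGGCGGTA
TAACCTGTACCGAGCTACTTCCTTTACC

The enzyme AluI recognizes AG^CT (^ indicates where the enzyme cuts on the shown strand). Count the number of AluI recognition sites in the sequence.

2

AGCT occurs starting at positions 33, 63.
AluI cuts at 2 sites.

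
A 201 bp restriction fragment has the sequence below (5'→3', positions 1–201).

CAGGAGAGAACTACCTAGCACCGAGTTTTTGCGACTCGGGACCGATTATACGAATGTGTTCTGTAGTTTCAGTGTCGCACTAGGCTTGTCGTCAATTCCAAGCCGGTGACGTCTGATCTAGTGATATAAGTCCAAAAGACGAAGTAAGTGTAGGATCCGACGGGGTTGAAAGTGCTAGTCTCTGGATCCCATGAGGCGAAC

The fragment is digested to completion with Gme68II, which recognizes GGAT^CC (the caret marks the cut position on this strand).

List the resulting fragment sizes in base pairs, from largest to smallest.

156, 31, 14 bp

Gme68II sites (GGATCC) start at positions 153, 184.
Gme68II cuts after base 4 of each site, so after positions 156, 187.
Linear molecule, 2 cuts → 3 fragments:
  1–156 → 156 bp
  157–187 → 31 bp
  188–201 → 14 bp
Sorted largest to smallest: 156, 31, 14 bp.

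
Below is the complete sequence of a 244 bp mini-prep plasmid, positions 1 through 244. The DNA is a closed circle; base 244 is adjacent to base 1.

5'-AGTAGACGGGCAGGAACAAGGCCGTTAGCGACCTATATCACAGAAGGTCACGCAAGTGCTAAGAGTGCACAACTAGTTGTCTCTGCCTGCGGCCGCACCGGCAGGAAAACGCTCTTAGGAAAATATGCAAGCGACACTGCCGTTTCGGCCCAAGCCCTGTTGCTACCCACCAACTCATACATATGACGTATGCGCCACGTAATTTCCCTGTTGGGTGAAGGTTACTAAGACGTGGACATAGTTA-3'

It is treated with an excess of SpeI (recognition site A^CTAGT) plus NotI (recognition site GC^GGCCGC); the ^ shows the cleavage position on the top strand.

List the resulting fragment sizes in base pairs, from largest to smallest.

226, 18 bp

The SpeI site (ACTAGT) starts at position 72.
SpeI cuts after the first base of each site, so after position 72.
The NotI site (GCGGCCGC) starts at position 89.
NotI cuts after base 2 of each site, so after position 90.
Combined cut positions: 72, 90.
Circular molecule, 2 cuts → 2 fragments:
  73–90 → 18 bp
  91–244 then 1–72 → 154 + 72 = 226 bp
Sorted largest to smallest: 226, 18 bp.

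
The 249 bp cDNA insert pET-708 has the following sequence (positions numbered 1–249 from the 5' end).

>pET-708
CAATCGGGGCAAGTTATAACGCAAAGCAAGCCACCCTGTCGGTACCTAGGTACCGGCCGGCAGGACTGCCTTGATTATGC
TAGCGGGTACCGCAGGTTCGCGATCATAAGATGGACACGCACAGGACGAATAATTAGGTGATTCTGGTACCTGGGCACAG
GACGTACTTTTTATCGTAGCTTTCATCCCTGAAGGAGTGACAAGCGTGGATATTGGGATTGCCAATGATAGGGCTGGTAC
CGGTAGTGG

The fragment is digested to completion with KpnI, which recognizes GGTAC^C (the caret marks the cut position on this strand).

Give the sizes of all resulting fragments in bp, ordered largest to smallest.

KpnI sites (GGTACC) start at positions 41, 49, 86, 146, 236.
KpnI cuts after base 5 of each site (before the last base), so after positions 45, 53, 90, 150, 240.
Linear molecule, 5 cuts → 6 fragments:
  1–45 → 45 bp
  46–53 → 8 bp
  54–90 → 37 bp
  91–150 → 60 bp
  151–240 → 90 bp
  241–249 → 9 bp
Sorted largest to smallest: 90, 60, 45, 37, 9, 8 bp.

90, 60, 45, 37, 9, 8 bp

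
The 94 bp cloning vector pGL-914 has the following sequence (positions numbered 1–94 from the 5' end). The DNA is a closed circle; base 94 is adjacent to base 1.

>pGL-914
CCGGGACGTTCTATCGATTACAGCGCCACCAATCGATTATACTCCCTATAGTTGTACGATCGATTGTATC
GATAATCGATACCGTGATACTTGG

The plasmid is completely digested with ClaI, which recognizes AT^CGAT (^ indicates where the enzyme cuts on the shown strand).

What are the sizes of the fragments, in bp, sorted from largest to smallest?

ClaI sites (ATCGAT) start at positions 13, 32, 59, 68, 75.
ClaI cuts after base 2 of each site, so after positions 14, 33, 60, 69, 76.
Circular molecule, 5 cuts → 5 fragments:
  15–33 → 19 bp
  34–60 → 27 bp
  61–69 → 9 bp
  70–76 → 7 bp
  77–94 then 1–14 → 18 + 14 = 32 bp
Sorted largest to smallest: 32, 27, 19, 9, 7 bp.

32, 27, 19, 9, 7 bp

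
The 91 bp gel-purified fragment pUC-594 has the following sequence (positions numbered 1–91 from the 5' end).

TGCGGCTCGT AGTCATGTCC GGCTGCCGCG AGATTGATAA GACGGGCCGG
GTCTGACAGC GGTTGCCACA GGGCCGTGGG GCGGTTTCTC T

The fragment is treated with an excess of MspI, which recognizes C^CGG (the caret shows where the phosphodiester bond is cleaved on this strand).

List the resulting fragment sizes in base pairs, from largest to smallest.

MspI sites (CCGG) start at positions 19, 47.
MspI cuts after the first base of each site, so after positions 19, 47.
Linear molecule, 2 cuts → 3 fragments:
  1–19 → 19 bp
  20–47 → 28 bp
  48–91 → 44 bp
Sorted largest to smallest: 44, 28, 19 bp.

44, 28, 19 bp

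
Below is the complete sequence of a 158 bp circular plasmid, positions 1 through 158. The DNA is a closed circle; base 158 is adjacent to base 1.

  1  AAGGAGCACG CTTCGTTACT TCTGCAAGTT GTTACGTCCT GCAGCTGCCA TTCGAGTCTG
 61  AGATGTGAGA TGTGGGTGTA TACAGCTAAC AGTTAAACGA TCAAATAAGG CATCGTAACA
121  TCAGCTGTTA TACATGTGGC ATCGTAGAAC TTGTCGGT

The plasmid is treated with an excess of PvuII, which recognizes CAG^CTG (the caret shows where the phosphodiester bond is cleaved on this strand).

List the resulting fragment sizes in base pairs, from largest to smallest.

80, 78 bp

PvuII sites (CAGCTG) start at positions 42, 122.
PvuII cuts after base 3 of each site, so after positions 44, 124.
Circular molecule, 2 cuts → 2 fragments:
  45–124 → 80 bp
  125–158 then 1–44 → 34 + 44 = 78 bp
Sorted largest to smallest: 80, 78 bp.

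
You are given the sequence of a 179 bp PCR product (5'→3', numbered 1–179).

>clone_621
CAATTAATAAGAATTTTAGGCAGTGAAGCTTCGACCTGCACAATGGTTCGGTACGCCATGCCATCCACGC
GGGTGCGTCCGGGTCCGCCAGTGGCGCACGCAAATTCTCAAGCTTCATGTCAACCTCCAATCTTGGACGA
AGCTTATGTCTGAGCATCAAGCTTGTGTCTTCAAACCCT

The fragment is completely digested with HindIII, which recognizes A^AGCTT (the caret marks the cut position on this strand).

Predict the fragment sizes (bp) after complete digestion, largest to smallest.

HindIII sites (AAGCTT) start at positions 26, 110, 140, 159.
HindIII cuts after the first base of each site, so after positions 26, 110, 140, 159.
Linear molecule, 4 cuts → 5 fragments:
  1–26 → 26 bp
  27–110 → 84 bp
  111–140 → 30 bp
  141–159 → 19 bp
  160–179 → 20 bp
Sorted largest to smallest: 84, 30, 26, 20, 19 bp.

84, 30, 26, 20, 19 bp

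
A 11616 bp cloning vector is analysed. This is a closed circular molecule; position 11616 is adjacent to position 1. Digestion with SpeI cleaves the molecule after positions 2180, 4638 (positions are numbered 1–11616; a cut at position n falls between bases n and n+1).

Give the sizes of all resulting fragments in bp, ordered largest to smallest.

Circular molecule, 2 cuts → 2 fragments:
  4638 − 2180 = 2458 bp
  wrap: 11616 − 4638 + 2180 = 9158 bp
Sorted largest to smallest: 9158, 2458 bp.

9158, 2458 bp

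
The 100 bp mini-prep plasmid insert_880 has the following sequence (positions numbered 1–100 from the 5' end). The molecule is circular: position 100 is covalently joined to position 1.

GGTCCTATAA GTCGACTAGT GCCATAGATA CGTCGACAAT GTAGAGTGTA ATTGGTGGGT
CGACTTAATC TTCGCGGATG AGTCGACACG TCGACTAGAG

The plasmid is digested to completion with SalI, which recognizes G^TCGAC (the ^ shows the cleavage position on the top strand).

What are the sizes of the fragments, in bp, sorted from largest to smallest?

SalI sites (GTCGAC) start at positions 11, 32, 59, 82, 90.
SalI cuts after the first base of each site, so after positions 11, 32, 59, 82, 90.
Circular molecule, 5 cuts → 5 fragments:
  12–32 → 21 bp
  33–59 → 27 bp
  60–82 → 23 bp
  83–90 → 8 bp
  91–100 then 1–11 → 10 + 11 = 21 bp
Sorted largest to smallest: 27, 23, 21, 21, 8 bp.

27, 23, 21, 21, 8 bp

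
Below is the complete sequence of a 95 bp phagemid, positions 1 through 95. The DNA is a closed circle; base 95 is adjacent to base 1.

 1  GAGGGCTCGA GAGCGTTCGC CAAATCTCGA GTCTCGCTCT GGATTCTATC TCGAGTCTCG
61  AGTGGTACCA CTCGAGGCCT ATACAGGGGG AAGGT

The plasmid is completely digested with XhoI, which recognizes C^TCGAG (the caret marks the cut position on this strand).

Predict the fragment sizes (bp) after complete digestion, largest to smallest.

30, 24, 20, 14, 7 bp

XhoI sites (CTCGAG) start at positions 6, 26, 50, 57, 71.
XhoI cuts after the first base of each site, so after positions 6, 26, 50, 57, 71.
Circular molecule, 5 cuts → 5 fragments:
  7–26 → 20 bp
  27–50 → 24 bp
  51–57 → 7 bp
  58–71 → 14 bp
  72–95 then 1–6 → 24 + 6 = 30 bp
Sorted largest to smallest: 30, 24, 20, 14, 7 bp.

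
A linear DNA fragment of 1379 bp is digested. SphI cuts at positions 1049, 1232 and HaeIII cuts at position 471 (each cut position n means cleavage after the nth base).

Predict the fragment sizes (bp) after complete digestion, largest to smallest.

578, 471, 183, 147 bp

Combined cut positions (sorted): 471, 1049, 1232.
Linear molecule, 3 cuts → 4 fragments:
  471 − 0 = 471 bp
  1049 − 471 = 578 bp
  1232 − 1049 = 183 bp
  1379 − 1232 = 147 bp
Sorted largest to smallest: 578, 471, 183, 147 bp.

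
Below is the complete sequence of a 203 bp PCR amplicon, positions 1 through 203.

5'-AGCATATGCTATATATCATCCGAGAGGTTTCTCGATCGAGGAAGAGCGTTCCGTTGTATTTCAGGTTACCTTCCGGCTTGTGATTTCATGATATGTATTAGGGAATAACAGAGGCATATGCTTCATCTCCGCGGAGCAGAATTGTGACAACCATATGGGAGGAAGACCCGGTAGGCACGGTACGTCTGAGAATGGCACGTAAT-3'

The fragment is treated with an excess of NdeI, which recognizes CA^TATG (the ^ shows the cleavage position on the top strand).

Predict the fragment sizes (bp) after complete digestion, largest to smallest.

112, 50, 37, 4 bp

NdeI sites (CATATG) start at positions 3, 115, 152.
NdeI cuts after base 2 of each site, so after positions 4, 116, 153.
Linear molecule, 3 cuts → 4 fragments:
  1–4 → 4 bp
  5–116 → 112 bp
  117–153 → 37 bp
  154–203 → 50 bp
Sorted largest to smallest: 112, 50, 37, 4 bp.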